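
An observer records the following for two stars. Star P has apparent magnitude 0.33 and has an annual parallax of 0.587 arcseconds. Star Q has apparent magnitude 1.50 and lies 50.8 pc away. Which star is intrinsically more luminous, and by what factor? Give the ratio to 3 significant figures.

Star Q is more luminous, by a factor of 303.

Star P: d = 1/p = 1/0.587″ = 1.704 pc
Star P: M = m − 5 log₁₀ d + 5 = 0.33 − 5·0.2314 + 5 = 4.173
Star Q: M = m − 5 log₁₀ d + 5 = 1.50 − 5·1.7059 + 5 = -2.029
ΔM = M_P − M_Q = 4.173 − (-2.029) = 6.203; smaller M is more luminous → Star Q.
L ratio = 10^(0.4 |ΔM|) = 10^2.481 = 302.7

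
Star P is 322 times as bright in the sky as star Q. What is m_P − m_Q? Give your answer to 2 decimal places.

m_P − m_Q ≈ -6.27

Pogson: Δm = −2.5 log₁₀(ratio) = −2.5 log₁₀(322) = −2.5 × 2.5079 = -6.270
Star P is brighter, so it has the smaller magnitude: the difference is negative.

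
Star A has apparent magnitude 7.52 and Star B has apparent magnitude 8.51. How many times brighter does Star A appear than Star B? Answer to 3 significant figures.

2.49

Magnitude difference = -0.99
Flux ratio = 10^(−0.4 Δm) = 10^(−0.4 × -0.99) = 10^0.396 = 2.489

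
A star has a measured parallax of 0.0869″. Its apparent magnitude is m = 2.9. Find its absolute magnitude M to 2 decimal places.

M ≈ 2.60

d = 1/p = 1/0.0869″ = 11.51 pc
5 log₁₀(d/10 pc) = 5 log₁₀(11.51) − 5 = 0.305
M = m − 5 log₁₀(d/10) = 2.9 − 0.305 = 2.595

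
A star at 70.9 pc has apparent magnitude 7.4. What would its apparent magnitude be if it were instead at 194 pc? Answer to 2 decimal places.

Flux ∝ 1/d², so Δm = 5 log₁₀(d₂/d₁) = 5 log₁₀(194/70.9) = 2.186
m₂ = m₁ + Δm = 7.4 + (2.186) = 9.586

m ≈ 9.59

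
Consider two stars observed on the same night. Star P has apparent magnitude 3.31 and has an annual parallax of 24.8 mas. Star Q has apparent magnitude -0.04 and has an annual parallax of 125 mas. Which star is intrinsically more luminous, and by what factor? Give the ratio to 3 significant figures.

Star P is more luminous, by a factor of 1.16.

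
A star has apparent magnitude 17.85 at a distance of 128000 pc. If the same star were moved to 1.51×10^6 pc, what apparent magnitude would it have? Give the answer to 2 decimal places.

m ≈ 23.21

Flux ∝ 1/d², so Δm = 5 log₁₀(d₂/d₁) = 5 log₁₀(1.51×10^6/128000) = 5.359
m₂ = m₁ + Δm = 17.85 + (5.359) = 23.209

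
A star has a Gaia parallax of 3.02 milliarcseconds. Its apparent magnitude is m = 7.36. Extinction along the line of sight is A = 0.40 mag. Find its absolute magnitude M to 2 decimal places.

p = 3.02 mas = 3.02×10^-3″ → d = 1/p = 331.1 pc
5 log₁₀(d/10 pc) = 5 log₁₀(331.1) − 5 = 7.600
M = m − 5 log₁₀(d/10) − A = 7.36 − 7.600 − 0.40 = -0.640

M ≈ -0.64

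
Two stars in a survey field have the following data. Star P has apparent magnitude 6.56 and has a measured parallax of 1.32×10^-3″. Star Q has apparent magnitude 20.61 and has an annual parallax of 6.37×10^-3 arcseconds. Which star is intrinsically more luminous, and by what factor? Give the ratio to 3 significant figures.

Star P is more luminous, by a factor of 9.71×10^6.

Star P: d = 1/p = 1/1.32×10^-3″ = 757.6 pc
Star P: M = m − 5 log₁₀ d + 5 = 6.56 − 5·2.8794 + 5 = -2.837
Star Q: d = 1/p = 1/6.37×10^-3″ = 157.0 pc
Star Q: M = m − 5 log₁₀ d + 5 = 20.61 − 5·2.1959 + 5 = 14.631
ΔM = M_P − M_Q = -2.837 − (14.631) = -17.468; smaller M is more luminous → Star P.
L ratio = 10^(0.4 |ΔM|) = 10^6.987 = 9.708×10^6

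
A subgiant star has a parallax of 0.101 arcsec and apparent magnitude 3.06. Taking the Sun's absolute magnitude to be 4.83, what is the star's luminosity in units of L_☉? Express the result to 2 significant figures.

L/L_☉ ≈ 5.0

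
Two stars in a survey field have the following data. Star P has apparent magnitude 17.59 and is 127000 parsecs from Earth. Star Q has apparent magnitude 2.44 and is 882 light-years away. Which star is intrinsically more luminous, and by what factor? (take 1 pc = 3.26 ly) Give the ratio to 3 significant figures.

Star P: M = m − 5 log₁₀ d + 5 = 17.59 − 5·5.1038 + 5 = -2.929
Star Q: d = 882 ly / 3.26 = 270.6 pc
Star Q: M = m − 5 log₁₀ d + 5 = 2.44 − 5·2.4323 + 5 = -4.721
ΔM = M_P − M_Q = -2.929 − (-4.721) = 1.792; smaller M is more luminous → Star Q.
L ratio = 10^(0.4 |ΔM|) = 10^0.717 = 5.211

Star Q is more luminous, by a factor of 5.21.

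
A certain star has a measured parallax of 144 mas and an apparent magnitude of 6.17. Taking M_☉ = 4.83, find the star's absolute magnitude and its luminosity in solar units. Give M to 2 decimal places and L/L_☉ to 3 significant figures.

d = 1/p = 1000/144 mas = 6.944 pc
M = m − 5 log₁₀ d + 5 = 6.17 − 5·0.8416 + 5 = 6.962
M − M_☉ = 6.962 − 4.83 = 2.132
L/L_☉ = 10^(−0.4 × 2.132) = 0.1404

M ≈ 6.96; L/L_☉ ≈ 0.140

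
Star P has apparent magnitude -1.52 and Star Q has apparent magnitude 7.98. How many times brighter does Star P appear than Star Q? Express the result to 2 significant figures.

Δm = -1.52 − (7.98) = -9.50
Flux ratio = 10^(−0.4 Δm) = 10^(−0.4 × -9.50) = 10^3.800 = 6310

6300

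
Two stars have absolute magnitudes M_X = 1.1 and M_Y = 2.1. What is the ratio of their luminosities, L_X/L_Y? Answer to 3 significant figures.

L_X/L_Y ≈ 2.51

ΔM = M_X − M_Y = -1.0
L_X/L_Y = 10^(−0.4 ΔM) = 10^0.400 = 2.512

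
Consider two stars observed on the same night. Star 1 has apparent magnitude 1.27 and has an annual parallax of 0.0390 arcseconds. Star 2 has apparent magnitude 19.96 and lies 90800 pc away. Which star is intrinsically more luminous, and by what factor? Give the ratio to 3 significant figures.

Star 1: d = 1/p = 1/0.0390″ = 25.64 pc
Star 1: M = m − 5 log₁₀ d + 5 = 1.27 − 5·1.4089 + 5 = -0.775
Star 2: M = m − 5 log₁₀ d + 5 = 19.96 − 5·4.9581 + 5 = 0.170
ΔM = M_1 − M_2 = -0.775 − (0.170) = -0.944; smaller M is more luminous → Star 1.
L ratio = 10^(0.4 |ΔM|) = 10^0.378 = 2.386

Star 1 is more luminous, by a factor of 2.39.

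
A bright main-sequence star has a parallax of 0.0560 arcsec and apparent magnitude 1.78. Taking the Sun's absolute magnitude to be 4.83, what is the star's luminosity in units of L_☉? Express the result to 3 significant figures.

d = 1/p = 1/0.0560″ = 17.86 pc
M = m − 5 log₁₀ d + 5 = 1.78 − 5·1.2518 + 5 = 0.521
M − M_☉ = 0.521 − 4.83 = -4.309
L/L_☉ = 10^(−0.4 × -4.309) = 52.92

L/L_☉ ≈ 52.9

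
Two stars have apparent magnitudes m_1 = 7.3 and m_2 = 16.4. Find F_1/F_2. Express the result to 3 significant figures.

F_1/F_2 ≈ 4370

Magnitude difference = -9.1
Flux ratio = 10^(−0.4 Δm) = 10^(−0.4 × -9.1) = 10^3.640 = 4365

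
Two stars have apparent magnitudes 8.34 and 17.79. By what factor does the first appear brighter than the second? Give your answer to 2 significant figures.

Magnitude difference = -9.45
Flux ratio = 10^(−0.4 Δm) = 10^(−0.4 × -9.45) = 10^3.780 = 6026

6000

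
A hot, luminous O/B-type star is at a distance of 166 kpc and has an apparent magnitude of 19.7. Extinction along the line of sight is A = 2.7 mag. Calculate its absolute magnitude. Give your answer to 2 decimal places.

M ≈ -4.10

d = 166 kpc = 166000 pc
5 log₁₀(d/10 pc) = 5 log₁₀(166000) − 5 = 21.101
M = m − 5 log₁₀(d/10) − A = 19.7 − 21.101 − 2.7 = -4.101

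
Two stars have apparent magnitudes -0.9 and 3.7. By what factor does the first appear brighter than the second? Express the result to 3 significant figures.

Δm = -0.9 − (3.7) = -4.6
Flux ratio = 10^(−0.4 Δm) = 10^(−0.4 × -4.6) = 10^1.840 = 69.18

69.2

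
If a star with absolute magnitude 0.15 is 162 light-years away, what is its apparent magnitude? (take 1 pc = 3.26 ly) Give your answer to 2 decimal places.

m ≈ 3.63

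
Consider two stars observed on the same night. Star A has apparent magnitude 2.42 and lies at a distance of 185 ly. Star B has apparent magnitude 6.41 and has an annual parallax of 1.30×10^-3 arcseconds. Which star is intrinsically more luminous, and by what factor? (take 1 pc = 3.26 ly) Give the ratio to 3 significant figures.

Star A: d = 185 ly / 3.26 = 56.75 pc
Star A: M = m − 5 log₁₀ d + 5 = 2.42 − 5·1.7540 + 5 = -1.350
Star B: d = 1/p = 1/1.30×10^-3″ = 769.2 pc
Star B: M = m − 5 log₁₀ d + 5 = 6.41 − 5·2.8861 + 5 = -3.020
ΔM = M_A − M_B = -1.350 − (-3.020) = 1.671; smaller M is more luminous → Star B.
L ratio = 10^(0.4 |ΔM|) = 10^0.668 = 4.658

Star B is more luminous, by a factor of 4.66.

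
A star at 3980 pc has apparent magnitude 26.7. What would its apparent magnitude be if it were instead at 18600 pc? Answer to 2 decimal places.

Flux ∝ 1/d², so Δm = 5 log₁₀(d₂/d₁) = 5 log₁₀(18600/3980) = 3.348
m₂ = m₁ + Δm = 26.7 + (3.348) = 30.048

m ≈ 30.05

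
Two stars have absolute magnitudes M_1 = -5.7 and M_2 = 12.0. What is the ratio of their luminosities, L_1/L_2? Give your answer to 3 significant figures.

ΔM = M_1 − M_2 = -17.7
L_1/L_2 = 10^(−0.4 ΔM) = 10^7.080 = 1.202×10^7

L_1/L_2 ≈ 1.20×10^7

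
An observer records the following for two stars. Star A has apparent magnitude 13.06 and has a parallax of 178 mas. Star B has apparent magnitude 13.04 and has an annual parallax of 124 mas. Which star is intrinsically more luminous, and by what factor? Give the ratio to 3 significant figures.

Star B is more luminous, by a factor of 2.10.

Star A: p = 178 mas = 0.178″ → d = 1/p = 5.618 pc
Star A: M = m − 5 log₁₀ d + 5 = 13.06 − 5·0.7496 + 5 = 14.312
Star B: p = 124 mas = 0.124″ → d = 1/p = 8.065 pc
Star B: M = m − 5 log₁₀ d + 5 = 13.04 − 5·0.9066 + 5 = 13.507
ΔM = M_A − M_B = 14.312 − (13.507) = 0.805; smaller M is more luminous → Star B.
L ratio = 10^(0.4 |ΔM|) = 10^0.322 = 2.099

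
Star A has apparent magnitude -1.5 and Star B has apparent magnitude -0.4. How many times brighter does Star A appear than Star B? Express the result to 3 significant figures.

Δm = -1.5 − (-0.4) = -1.1
Flux ratio = 10^(−0.4 Δm) = 10^(−0.4 × -1.1) = 10^0.440 = 2.754

2.75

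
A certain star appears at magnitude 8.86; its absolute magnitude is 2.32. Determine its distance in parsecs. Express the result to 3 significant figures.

d ≈ 203 pc

Distance modulus: m − M = 8.86 − (2.32) = 6.540
m − M = 5 log₁₀ d − 5
log₁₀ d = (m − M)/5 + 1 = 2.3080
d = 10^2.3080 = 203.2 pc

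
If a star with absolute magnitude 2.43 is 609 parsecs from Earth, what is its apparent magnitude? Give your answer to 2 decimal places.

m = M + 5 log₁₀ d − 5 = 2.43 + 5·2.7846 − 5 = 11.353

m ≈ 11.35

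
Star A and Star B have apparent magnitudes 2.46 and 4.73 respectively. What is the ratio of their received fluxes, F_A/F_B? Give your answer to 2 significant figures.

F_A/F_B ≈ 8.1

Magnitude difference = -2.27
Flux ratio = 10^(−0.4 Δm) = 10^(−0.4 × -2.27) = 10^0.908 = 8.091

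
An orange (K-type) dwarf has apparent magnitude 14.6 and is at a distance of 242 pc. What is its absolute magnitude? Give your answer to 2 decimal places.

5 log₁₀(d/10 pc) = 5 log₁₀(242.0) − 5 = 6.919
M = m − 5 log₁₀(d/10) = 14.6 − 6.919 = 7.681

M ≈ 7.68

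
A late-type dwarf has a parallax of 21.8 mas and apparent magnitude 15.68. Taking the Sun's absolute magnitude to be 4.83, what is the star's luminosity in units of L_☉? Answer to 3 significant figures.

L/L_☉ ≈ 9.62×10^-4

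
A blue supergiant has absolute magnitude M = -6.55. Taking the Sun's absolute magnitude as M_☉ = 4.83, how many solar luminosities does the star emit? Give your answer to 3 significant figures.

L/L_☉ ≈ 35600

M − M_☉ = -6.55 − 4.83 = -11.380
L/L_☉ = 10^(−0.4 (M − M_☉)) = 10^4.552 = 35650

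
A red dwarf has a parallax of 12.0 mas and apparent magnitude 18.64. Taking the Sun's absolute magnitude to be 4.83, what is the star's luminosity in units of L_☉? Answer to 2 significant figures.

L/L_☉ ≈ 2.1×10^-4

d = 1/p = 1000/12.0 mas = 83.33 pc
M = m − 5 log₁₀ d + 5 = 18.64 − 5·1.9208 + 5 = 14.036
M − M_☉ = 14.036 − 4.83 = 9.206
L/L_☉ = 10^(−0.4 × 9.206) = 2.078×10^-4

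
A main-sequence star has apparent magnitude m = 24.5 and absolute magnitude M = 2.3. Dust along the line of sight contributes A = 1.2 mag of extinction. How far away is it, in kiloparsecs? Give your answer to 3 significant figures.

m − M = 5 log₁₀(d/10 pc) + A  ⇒  24.5 − (2.3) − 1.2 = 5 log₁₀(d/10)
21.000 = 5 log₁₀(d/10)
log₁₀ d = (m − M − A)/5 + 1 = 5.2000
d = 10^5.2000 = 158500 pc
= 158.5 kpc

d ≈ 158 kpc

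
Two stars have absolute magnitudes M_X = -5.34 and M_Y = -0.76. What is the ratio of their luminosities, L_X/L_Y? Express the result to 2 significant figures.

L_X/L_Y ≈ 68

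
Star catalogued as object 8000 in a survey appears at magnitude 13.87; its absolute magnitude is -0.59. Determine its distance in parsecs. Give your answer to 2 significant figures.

d ≈ 7800 pc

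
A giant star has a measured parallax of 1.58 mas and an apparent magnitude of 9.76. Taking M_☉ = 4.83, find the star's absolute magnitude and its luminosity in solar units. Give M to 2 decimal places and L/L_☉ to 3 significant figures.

d = 1/p = 1000/1.58 mas = 632.9 pc
M = m − 5 log₁₀ d + 5 = 9.76 − 5·2.8013 + 5 = 0.753
M − M_☉ = 0.753 − 4.83 = -4.077
L/L_☉ = 10^(−0.4 × -4.077) = 42.73

M ≈ 0.75; L/L_☉ ≈ 42.7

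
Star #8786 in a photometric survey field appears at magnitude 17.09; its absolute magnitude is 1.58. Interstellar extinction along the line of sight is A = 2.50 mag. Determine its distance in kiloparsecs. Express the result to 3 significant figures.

m − M = 5 log₁₀(d/10 pc) + A  ⇒  17.09 − (1.58) − 2.50 = 5 log₁₀(d/10)
13.010 = 5 log₁₀(d/10)
log₁₀ d = (m − M − A)/5 + 1 = 3.6020
d = 10^3.6020 = 3999 pc
= 3.999 kpc

d ≈ 4.00 kpc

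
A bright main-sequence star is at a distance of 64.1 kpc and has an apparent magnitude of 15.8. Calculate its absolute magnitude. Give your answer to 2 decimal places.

M ≈ -3.23

d = 64.1 kpc = 64100 pc
5 log₁₀(d/10 pc) = 5 log₁₀(64100) − 5 = 19.034
M = m − 5 log₁₀(d/10) = 15.8 − 19.034 = -3.234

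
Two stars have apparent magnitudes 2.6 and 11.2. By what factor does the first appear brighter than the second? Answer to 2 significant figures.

2800

Magnitude difference = -8.6
Flux ratio = 10^(−0.4 Δm) = 10^(−0.4 × -8.6) = 10^3.440 = 2754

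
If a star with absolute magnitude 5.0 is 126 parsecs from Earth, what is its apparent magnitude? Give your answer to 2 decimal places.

m = M + 5 log₁₀ d − 5 = 5.0 + 5·2.1004 − 5 = 10.502

m ≈ 10.50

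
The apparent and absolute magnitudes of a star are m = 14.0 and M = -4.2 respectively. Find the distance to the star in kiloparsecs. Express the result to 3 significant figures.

μ = m − M = 18.200
m − M = 5 log₁₀ d − 5
log₁₀ d = (m − M)/5 + 1 = 4.6400
d = 10^4.6400 = 43650 pc
= 43.65 kpc

d ≈ 43.7 kpc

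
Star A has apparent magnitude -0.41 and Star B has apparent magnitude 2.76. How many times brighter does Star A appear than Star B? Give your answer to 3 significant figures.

Magnitude difference = -3.17
Flux ratio = 10^(−0.4 Δm) = 10^(−0.4 × -3.17) = 10^1.268 = 18.54

18.5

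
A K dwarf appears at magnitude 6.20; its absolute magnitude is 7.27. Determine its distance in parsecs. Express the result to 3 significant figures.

d ≈ 6.11 pc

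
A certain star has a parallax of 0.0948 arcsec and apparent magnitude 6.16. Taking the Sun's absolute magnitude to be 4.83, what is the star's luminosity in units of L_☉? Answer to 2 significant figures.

L/L_☉ ≈ 0.33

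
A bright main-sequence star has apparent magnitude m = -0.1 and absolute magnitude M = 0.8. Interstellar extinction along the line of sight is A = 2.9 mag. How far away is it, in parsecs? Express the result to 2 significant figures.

m − M = 5 log₁₀(d/10 pc) + A  ⇒  -0.1 − (0.8) − 2.9 = 5 log₁₀(d/10)
-3.800 = 5 log₁₀(d/10)
log₁₀ d = (m − M − A)/5 + 1 = 0.2400
d = 10^0.2400 = 1.738 pc

d ≈ 1.7 pc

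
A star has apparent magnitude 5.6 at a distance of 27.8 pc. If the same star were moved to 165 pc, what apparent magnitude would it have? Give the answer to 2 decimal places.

Flux ∝ 1/d², so Δm = 5 log₁₀(d₂/d₁) = 5 log₁₀(165/27.8) = 3.867
m₂ = m₁ + Δm = 5.6 + (3.867) = 9.467

m ≈ 9.47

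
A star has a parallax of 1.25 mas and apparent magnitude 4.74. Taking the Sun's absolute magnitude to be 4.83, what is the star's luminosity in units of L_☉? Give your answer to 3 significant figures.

L/L_☉ ≈ 6950

d = 1/p = 1000/1.25 mas = 800.0 pc
M = m − 5 log₁₀ d + 5 = 4.74 − 5·2.9031 + 5 = -4.775
M − M_☉ = -4.775 − 4.83 = -9.605
L/L_☉ = 10^(−0.4 × -9.605) = 6953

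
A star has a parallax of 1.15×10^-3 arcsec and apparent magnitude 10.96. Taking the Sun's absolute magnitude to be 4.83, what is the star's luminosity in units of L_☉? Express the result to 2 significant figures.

L/L_☉ ≈ 27

d = 1/p = 1/1.15×10^-3″ = 869.6 pc
M = m − 5 log₁₀ d + 5 = 10.96 − 5·2.9393 + 5 = 1.263
M − M_☉ = 1.263 − 4.83 = -3.567
L/L_☉ = 10^(−0.4 × -3.567) = 26.71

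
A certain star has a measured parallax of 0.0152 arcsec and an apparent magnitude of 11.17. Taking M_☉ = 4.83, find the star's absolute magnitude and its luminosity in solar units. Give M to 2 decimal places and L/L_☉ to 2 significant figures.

d = 1/p = 1/0.0152″ = 65.79 pc
M = m − 5 log₁₀ d + 5 = 11.17 − 5·1.8182 + 5 = 7.079
M − M_☉ = 7.079 − 4.83 = 2.249
L/L_☉ = 10^(−0.4 × 2.249) = 0.1260

M ≈ 7.08; L/L_☉ ≈ 0.13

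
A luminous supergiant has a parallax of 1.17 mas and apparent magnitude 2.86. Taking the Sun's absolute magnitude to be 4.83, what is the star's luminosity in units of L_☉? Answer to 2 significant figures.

d = 1/p = 1000/1.17 mas = 854.7 pc
M = m − 5 log₁₀ d + 5 = 2.86 − 5·2.9318 + 5 = -6.799
M − M_☉ = -6.799 − 4.83 = -11.629
L/L_☉ = 10^(−0.4 × -11.629) = 44840

L/L_☉ ≈ 45000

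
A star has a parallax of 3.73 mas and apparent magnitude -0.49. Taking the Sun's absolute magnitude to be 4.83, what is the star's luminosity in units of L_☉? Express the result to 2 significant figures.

d = 1/p = 1000/3.73 mas = 268.1 pc
M = m − 5 log₁₀ d + 5 = -0.49 − 5·2.4283 + 5 = -7.631
M − M_☉ = -7.631 − 4.83 = -12.461
L/L_☉ = 10^(−0.4 × -12.461) = 96510

L/L_☉ ≈ 97000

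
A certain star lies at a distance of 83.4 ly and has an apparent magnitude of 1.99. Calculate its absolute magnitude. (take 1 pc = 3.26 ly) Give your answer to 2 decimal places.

d = 83.4 ly / 3.26 = 25.58 pc
5 log₁₀(d/10 pc) = 5 log₁₀(25.58) − 5 = 2.040
M = m − 5 log₁₀(d/10) = 1.99 − 2.040 = -0.050

M ≈ -0.05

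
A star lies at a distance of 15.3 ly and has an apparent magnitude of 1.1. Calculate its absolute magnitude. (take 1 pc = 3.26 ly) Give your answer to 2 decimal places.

d = 15.3 ly / 3.26 = 4.693 pc
5 log₁₀(d/10 pc) = 5 log₁₀(4.693) − 5 = -1.643
M = m − 5 log₁₀(d/10) = 1.1 + 1.643 = 2.743

M ≈ 2.74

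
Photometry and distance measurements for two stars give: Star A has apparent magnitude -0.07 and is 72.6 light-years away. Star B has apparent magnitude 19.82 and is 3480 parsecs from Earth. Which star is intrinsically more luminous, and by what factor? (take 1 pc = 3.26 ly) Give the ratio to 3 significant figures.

Star A is more luminous, by a factor of 3700.

Star A: d = 72.6 ly / 3.26 = 22.27 pc
Star A: M = m − 5 log₁₀ d + 5 = -0.07 − 5·1.3477 + 5 = -1.809
Star B: M = m − 5 log₁₀ d + 5 = 19.82 − 5·3.5416 + 5 = 7.112
ΔM = M_A − M_B = -1.809 − (7.112) = -8.921; smaller M is more luminous → Star A.
L ratio = 10^(0.4 |ΔM|) = 10^3.568 = 3701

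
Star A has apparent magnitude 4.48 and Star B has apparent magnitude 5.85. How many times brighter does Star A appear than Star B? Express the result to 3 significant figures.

Δm = 4.48 − (5.85) = -1.37
Flux ratio = 10^(−0.4 Δm) = 10^(−0.4 × -1.37) = 10^0.548 = 3.532

3.53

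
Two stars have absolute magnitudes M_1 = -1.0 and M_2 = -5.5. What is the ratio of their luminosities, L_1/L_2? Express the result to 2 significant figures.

ΔM = M_1 − M_2 = 4.5
L_1/L_2 = 10^(−0.4 ΔM) = 10^-1.800 = 0.01585

L_1/L_2 ≈ 0.016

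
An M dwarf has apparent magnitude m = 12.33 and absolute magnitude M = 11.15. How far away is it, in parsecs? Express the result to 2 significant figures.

d ≈ 17 pc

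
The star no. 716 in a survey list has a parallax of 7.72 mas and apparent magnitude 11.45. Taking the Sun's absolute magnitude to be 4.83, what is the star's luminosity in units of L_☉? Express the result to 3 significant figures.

d = 1/p = 1000/7.72 mas = 129.5 pc
M = m − 5 log₁₀ d + 5 = 11.45 − 5·2.1124 + 5 = 5.888
M − M_☉ = 5.888 − 4.83 = 1.058
L/L_☉ = 10^(−0.4 × 1.058) = 0.3774

L/L_☉ ≈ 0.377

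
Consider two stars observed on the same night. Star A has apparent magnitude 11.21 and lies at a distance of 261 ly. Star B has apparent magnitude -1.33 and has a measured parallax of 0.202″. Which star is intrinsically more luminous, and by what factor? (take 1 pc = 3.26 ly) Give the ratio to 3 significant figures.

Star B is more luminous, by a factor of 397.

Star A: d = 261 ly / 3.26 = 80.06 pc
Star A: M = m − 5 log₁₀ d + 5 = 11.21 − 5·1.9034 + 5 = 6.693
Star B: d = 1/p = 1/0.202″ = 4.950 pc
Star B: M = m − 5 log₁₀ d + 5 = -1.33 − 5·0.6946 + 5 = 0.197
ΔM = M_A − M_B = 6.693 − (0.197) = 6.496; smaller M is more luminous → Star B.
L ratio = 10^(0.4 |ΔM|) = 10^2.598 = 396.7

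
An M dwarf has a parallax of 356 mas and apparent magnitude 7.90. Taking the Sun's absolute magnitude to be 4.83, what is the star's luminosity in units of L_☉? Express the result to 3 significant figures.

L/L_☉ ≈ 4.67×10^-3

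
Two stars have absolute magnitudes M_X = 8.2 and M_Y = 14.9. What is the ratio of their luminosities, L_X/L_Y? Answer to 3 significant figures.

L_X/L_Y ≈ 479

ΔM = M_X − M_Y = -6.7
L_X/L_Y = 10^(−0.4 ΔM) = 10^2.680 = 478.6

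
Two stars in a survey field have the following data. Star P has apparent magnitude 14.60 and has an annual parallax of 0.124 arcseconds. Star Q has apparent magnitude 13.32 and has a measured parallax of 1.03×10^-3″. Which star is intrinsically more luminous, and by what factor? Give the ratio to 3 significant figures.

Star P: d = 1/p = 1/0.124″ = 8.065 pc
Star P: M = m − 5 log₁₀ d + 5 = 14.60 − 5·0.9066 + 5 = 15.067
Star Q: d = 1/p = 1/1.03×10^-3″ = 970.9 pc
Star Q: M = m − 5 log₁₀ d + 5 = 13.32 − 5·2.9872 + 5 = 3.384
ΔM = M_P − M_Q = 15.067 − (3.384) = 11.683; smaller M is more luminous → Star Q.
L ratio = 10^(0.4 |ΔM|) = 10^4.673 = 47120

Star Q is more luminous, by a factor of 47100.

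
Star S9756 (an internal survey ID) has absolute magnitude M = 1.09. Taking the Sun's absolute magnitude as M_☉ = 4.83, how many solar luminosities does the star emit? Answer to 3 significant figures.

L/L_☉ ≈ 31.3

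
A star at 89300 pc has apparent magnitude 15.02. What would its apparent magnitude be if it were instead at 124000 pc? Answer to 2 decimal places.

m ≈ 15.73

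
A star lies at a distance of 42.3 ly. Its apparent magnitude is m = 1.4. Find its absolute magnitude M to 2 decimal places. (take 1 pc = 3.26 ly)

d = 42.3 ly / 3.26 = 12.98 pc
5 log₁₀(d/10 pc) = 5 log₁₀(12.98) − 5 = 0.566
M = m − 5 log₁₀(d/10) = 1.4 − 0.566 = 0.834

M ≈ 0.83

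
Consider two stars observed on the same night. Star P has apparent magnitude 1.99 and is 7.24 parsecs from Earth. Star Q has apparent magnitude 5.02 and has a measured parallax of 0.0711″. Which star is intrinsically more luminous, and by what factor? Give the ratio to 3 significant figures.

Star P is more luminous, by a factor of 4.32.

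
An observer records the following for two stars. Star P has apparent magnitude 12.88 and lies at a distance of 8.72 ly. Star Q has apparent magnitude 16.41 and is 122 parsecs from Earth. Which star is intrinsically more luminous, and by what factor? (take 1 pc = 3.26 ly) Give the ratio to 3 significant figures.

Star Q is more luminous, by a factor of 80.6.

Star P: d = 8.72 ly / 3.26 = 2.675 pc
Star P: M = m − 5 log₁₀ d + 5 = 12.88 − 5·0.4273 + 5 = 15.744
Star Q: M = m − 5 log₁₀ d + 5 = 16.41 − 5·2.0864 + 5 = 10.978
ΔM = M_P − M_Q = 15.744 − (10.978) = 4.765; smaller M is more luminous → Star Q.
L ratio = 10^(0.4 |ΔM|) = 10^1.906 = 80.56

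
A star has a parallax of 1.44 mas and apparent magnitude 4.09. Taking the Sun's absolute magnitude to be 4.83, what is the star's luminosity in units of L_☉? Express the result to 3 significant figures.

L/L_☉ ≈ 9530

d = 1/p = 1000/1.44 mas = 694.4 pc
M = m − 5 log₁₀ d + 5 = 4.09 − 5·2.8416 + 5 = -5.118
M − M_☉ = -5.118 − 4.83 = -9.948
L/L_☉ = 10^(−0.4 × -9.948) = 9534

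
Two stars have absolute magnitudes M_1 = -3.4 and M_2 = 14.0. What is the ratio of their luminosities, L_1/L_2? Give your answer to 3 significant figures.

ΔM = M_1 − M_2 = -17.4
L_1/L_2 = 10^(−0.4 ΔM) = 10^6.960 = 9.120×10^6

L_1/L_2 ≈ 9.12×10^6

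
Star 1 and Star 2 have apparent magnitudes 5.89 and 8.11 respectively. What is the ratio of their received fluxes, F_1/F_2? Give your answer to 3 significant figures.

Magnitude difference = -2.22
Flux ratio = 10^(−0.4 Δm) = 10^(−0.4 × -2.22) = 10^0.888 = 7.727

F_1/F_2 ≈ 7.73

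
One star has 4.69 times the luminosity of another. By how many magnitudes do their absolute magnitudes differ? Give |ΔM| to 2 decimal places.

|ΔM| ≈ 1.68

Pogson: ΔM = −2.5 log₁₀(ratio) = −2.5 log₁₀(4.69) = −2.5 × 0.6712 = -1.678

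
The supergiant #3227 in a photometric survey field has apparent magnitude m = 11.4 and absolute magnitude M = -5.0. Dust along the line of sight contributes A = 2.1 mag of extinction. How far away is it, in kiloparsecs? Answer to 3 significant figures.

d ≈ 7.24 kpc

m − M = 5 log₁₀(d/10 pc) + A  ⇒  11.4 − (-5.0) − 2.1 = 5 log₁₀(d/10)
14.300 = 5 log₁₀(d/10)
log₁₀ d = (m − M − A)/5 + 1 = 3.8600
d = 10^3.8600 = 7244 pc
= 7.244 kpc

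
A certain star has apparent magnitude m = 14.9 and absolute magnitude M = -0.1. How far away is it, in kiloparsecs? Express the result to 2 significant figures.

μ = m − M = 15.000
m − M = 5 log₁₀ d − 5
log₁₀ d = (m − M)/5 + 1 = 4.0000
d = 10^4.0000 = 10000 pc
= 10.00 kpc

d ≈ 10 kpc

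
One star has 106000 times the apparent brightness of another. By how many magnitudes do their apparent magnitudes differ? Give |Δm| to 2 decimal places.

Pogson: Δm = −2.5 log₁₀(ratio) = −2.5 log₁₀(106000) = −2.5 × 5.0253 = -12.563

|Δm| ≈ 12.56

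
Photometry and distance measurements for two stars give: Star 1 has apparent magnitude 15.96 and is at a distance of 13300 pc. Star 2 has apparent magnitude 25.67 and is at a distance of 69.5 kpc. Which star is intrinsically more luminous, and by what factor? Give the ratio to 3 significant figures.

Star 1 is more luminous, by a factor of 280.

Star 1: M = m − 5 log₁₀ d + 5 = 15.96 − 5·4.1239 + 5 = 0.341
Star 2: d = 69.5 kpc = 69500 pc
Star 2: M = m − 5 log₁₀ d + 5 = 25.67 − 5·4.8420 + 5 = 6.460
ΔM = M_1 − M_2 = 0.341 − (6.460) = -6.119; smaller M is more luminous → Star 1.
L ratio = 10^(0.4 |ΔM|) = 10^2.448 = 280.4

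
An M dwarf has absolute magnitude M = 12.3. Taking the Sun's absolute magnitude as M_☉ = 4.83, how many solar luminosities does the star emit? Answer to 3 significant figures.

L/L_☉ ≈ 1.03×10^-3

M − M_☉ = 12.3 − 4.83 = 7.470
L/L_☉ = 10^(−0.4 (M − M_☉)) = 10^-2.988 = 1.028×10^-3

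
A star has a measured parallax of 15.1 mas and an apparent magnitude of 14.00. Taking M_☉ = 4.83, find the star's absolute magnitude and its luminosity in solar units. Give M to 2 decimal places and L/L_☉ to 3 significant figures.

M ≈ 9.89; L/L_☉ ≈ 9.42×10^-3

d = 1/p = 1000/15.1 mas = 66.23 pc
M = m − 5 log₁₀ d + 5 = 14.00 − 5·1.8210 + 5 = 9.895
M − M_☉ = 9.895 − 4.83 = 5.065
L/L_☉ = 10^(−0.4 × 5.065) = 9.420×10^-3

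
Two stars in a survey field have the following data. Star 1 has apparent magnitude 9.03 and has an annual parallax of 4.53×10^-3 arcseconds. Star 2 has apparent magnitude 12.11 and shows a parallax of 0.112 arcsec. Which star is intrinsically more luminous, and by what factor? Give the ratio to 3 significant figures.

Star 1 is more luminous, by a factor of 10400.

Star 1: d = 1/p = 1/4.53×10^-3″ = 220.8 pc
Star 1: M = m − 5 log₁₀ d + 5 = 9.03 − 5·2.3439 + 5 = 2.310
Star 2: d = 1/p = 1/0.112″ = 8.929 pc
Star 2: M = m − 5 log₁₀ d + 5 = 12.11 − 5·0.9508 + 5 = 12.356
ΔM = M_1 − M_2 = 2.310 − (12.356) = -10.046; smaller M is more luminous → Star 1.
L ratio = 10^(0.4 |ΔM|) = 10^4.018 = 10430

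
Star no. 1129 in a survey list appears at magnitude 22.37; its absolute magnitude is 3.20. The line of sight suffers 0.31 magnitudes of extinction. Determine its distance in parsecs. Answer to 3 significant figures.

d ≈ 59200 pc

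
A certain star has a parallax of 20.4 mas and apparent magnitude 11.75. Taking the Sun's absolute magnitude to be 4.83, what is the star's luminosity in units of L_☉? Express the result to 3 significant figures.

L/L_☉ ≈ 0.0410

d = 1/p = 1000/20.4 mas = 49.02 pc
M = m − 5 log₁₀ d + 5 = 11.75 − 5·1.6904 + 5 = 8.298
M − M_☉ = 8.298 − 4.83 = 3.468
L/L_☉ = 10^(−0.4 × 3.468) = 0.04100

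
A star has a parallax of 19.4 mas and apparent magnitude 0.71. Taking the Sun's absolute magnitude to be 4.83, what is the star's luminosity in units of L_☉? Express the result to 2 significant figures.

L/L_☉ ≈ 1200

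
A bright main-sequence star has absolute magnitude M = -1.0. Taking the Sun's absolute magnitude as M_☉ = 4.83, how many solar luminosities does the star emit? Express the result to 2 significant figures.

L/L_☉ ≈ 210

M − M_☉ = -1.0 − 4.83 = -5.830
L/L_☉ = 10^(−0.4 (M − M_☉)) = 10^2.332 = 214.8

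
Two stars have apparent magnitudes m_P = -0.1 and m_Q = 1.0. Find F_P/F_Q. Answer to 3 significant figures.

Δm = -0.1 − (1.0) = -1.1
Flux ratio = 10^(−0.4 Δm) = 10^(−0.4 × -1.1) = 10^0.440 = 2.754

F_P/F_Q ≈ 2.75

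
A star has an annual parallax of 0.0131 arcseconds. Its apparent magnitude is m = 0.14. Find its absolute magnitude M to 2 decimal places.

M ≈ -4.27

d = 1/p = 1/0.0131″ = 76.34 pc
5 log₁₀(d/10 pc) = 5 log₁₀(76.34) − 5 = 4.414
M = m − 5 log₁₀(d/10) = 0.14 − 4.414 = -4.274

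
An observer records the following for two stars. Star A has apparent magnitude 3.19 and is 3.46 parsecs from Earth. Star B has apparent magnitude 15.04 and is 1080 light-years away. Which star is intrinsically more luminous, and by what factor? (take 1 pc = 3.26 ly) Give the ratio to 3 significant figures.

Star A is more luminous, by a factor of 5.99.

Star A: M = m − 5 log₁₀ d + 5 = 3.19 − 5·0.5391 + 5 = 5.495
Star B: d = 1080 ly / 3.26 = 331.3 pc
Star B: M = m − 5 log₁₀ d + 5 = 15.04 − 5·2.5202 + 5 = 7.439
ΔM = M_A − M_B = 5.495 − (7.439) = -1.944; smaller M is more luminous → Star A.
L ratio = 10^(0.4 |ΔM|) = 10^0.778 = 5.994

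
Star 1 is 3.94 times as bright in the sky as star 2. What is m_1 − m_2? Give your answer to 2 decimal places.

m_1 − m_2 ≈ -1.49

Pogson: Δm = −2.5 log₁₀(ratio) = −2.5 log₁₀(3.94) = −2.5 × 0.5955 = -1.489
Star 1 is brighter, so it has the smaller magnitude: the difference is negative.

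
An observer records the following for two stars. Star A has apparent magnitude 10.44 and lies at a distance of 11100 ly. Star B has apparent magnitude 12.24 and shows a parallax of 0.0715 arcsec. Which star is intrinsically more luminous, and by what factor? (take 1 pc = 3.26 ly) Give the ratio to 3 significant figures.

Star A is more luminous, by a factor of 311000.

Star A: d = 11100 ly / 3.26 = 3405 pc
Star A: M = m − 5 log₁₀ d + 5 = 10.44 − 5·3.5321 + 5 = -2.221
Star B: d = 1/p = 1/0.0715″ = 13.99 pc
Star B: M = m − 5 log₁₀ d + 5 = 12.24 − 5·1.1457 + 5 = 11.512
ΔM = M_A − M_B = -2.221 − (11.512) = -13.732; smaller M is more luminous → Star A.
L ratio = 10^(0.4 |ΔM|) = 10^5.493 = 311000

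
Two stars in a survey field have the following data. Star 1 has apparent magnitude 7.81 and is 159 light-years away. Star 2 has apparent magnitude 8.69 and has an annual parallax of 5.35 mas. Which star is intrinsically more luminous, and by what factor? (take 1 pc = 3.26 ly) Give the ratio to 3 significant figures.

Star 2 is more luminous, by a factor of 6.53.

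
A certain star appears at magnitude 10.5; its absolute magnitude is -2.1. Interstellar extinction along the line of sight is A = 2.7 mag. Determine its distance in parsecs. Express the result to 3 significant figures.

m − M = 5 log₁₀(d/10 pc) + A  ⇒  10.5 − (-2.1) − 2.7 = 5 log₁₀(d/10)
9.900 = 5 log₁₀(d/10)
log₁₀ d = (m − M − A)/5 + 1 = 2.9800
d = 10^2.9800 = 955.0 pc

d ≈ 955 pc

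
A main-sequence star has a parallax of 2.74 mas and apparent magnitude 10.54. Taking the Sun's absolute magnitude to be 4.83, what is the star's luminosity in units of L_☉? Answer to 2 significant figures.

d = 1/p = 1000/2.74 mas = 365.0 pc
M = m − 5 log₁₀ d + 5 = 10.54 − 5·2.5622 + 5 = 2.729
M − M_☉ = 2.729 − 4.83 = -2.101
L/L_☉ = 10^(−0.4 × -2.101) = 6.926

L/L_☉ ≈ 6.9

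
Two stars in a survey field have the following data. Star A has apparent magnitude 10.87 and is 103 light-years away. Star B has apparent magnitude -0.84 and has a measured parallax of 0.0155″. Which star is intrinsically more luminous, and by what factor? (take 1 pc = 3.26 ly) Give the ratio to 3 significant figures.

Star A: d = 103 ly / 3.26 = 31.60 pc
Star A: M = m − 5 log₁₀ d + 5 = 10.87 − 5·1.4996 + 5 = 8.372
Star B: d = 1/p = 1/0.0155″ = 64.52 pc
Star B: M = m − 5 log₁₀ d + 5 = -0.84 − 5·1.8097 + 5 = -4.888
ΔM = M_A − M_B = 8.372 − (-4.888) = 13.260; smaller M is more luminous → Star B.
L ratio = 10^(0.4 |ΔM|) = 10^5.304 = 201400

Star B is more luminous, by a factor of 201000.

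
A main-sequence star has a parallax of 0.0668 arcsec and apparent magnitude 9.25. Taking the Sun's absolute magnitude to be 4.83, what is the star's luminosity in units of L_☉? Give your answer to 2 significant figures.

L/L_☉ ≈ 0.038

d = 1/p = 1/0.0668″ = 14.97 pc
M = m − 5 log₁₀ d + 5 = 9.25 − 5·1.1752 + 5 = 8.374
M − M_☉ = 8.374 − 4.83 = 3.544
L/L_☉ = 10^(−0.4 × 3.544) = 0.03823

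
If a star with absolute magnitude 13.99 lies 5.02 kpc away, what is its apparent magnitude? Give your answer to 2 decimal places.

m ≈ 27.49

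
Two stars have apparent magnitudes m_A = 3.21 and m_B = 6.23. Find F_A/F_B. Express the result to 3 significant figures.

F_A/F_B ≈ 16.1

Δm = 3.21 − (6.23) = -3.02
Flux ratio = 10^(−0.4 Δm) = 10^(−0.4 × -3.02) = 10^1.208 = 16.14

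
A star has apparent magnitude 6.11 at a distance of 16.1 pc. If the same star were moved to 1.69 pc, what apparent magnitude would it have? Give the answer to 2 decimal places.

m ≈ 1.22

Flux ∝ 1/d², so Δm = 5 log₁₀(d₂/d₁) = 5 log₁₀(1.69/16.1) = -4.895
m₂ = m₁ + Δm = 6.11 + (-4.895) = 1.215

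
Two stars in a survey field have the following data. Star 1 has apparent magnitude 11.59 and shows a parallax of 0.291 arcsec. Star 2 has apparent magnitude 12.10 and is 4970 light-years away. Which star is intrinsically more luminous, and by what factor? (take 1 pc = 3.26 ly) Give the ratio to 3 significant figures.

Star 1: d = 1/p = 1/0.291″ = 3.436 pc
Star 1: M = m − 5 log₁₀ d + 5 = 11.59 − 5·0.5361 + 5 = 13.909
Star 2: d = 4970 ly / 3.26 = 1525 pc
Star 2: M = m − 5 log₁₀ d + 5 = 12.10 − 5·3.1831 + 5 = 1.184
ΔM = M_1 − M_2 = 13.909 − (1.184) = 12.725; smaller M is more luminous → Star 2.
L ratio = 10^(0.4 |ΔM|) = 10^5.090 = 123000

Star 2 is more luminous, by a factor of 123000.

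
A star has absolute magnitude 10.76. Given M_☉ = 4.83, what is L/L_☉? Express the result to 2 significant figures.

L/L_☉ ≈ 4.2×10^-3

M − M_☉ = 10.76 − 4.83 = 5.930
L/L_☉ = 10^(−0.4 (M − M_☉)) = 10^-2.372 = 4.246×10^-3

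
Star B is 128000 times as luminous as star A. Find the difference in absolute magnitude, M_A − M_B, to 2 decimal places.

M_A − M_B ≈ 12.77

Pogson: ΔM = −2.5 log₁₀(ratio) = −2.5 log₁₀(128000) = −2.5 × 5.1072 = -12.768
Star B is brighter so has the smaller magnitude: M_A − M_B is positive.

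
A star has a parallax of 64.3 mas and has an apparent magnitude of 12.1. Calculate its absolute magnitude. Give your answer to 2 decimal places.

M ≈ 11.14

p = 64.3 mas = 0.0643″ → d = 1/p = 15.55 pc
5 log₁₀(d/10 pc) = 5 log₁₀(15.55) − 5 = 0.959
M = m − 5 log₁₀(d/10) = 12.1 − 0.959 = 11.141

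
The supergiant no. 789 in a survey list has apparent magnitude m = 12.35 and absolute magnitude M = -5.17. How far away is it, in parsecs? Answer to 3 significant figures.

μ = m − M = 17.520
m − M = 5 log₁₀ d − 5
log₁₀ d = (m − M)/5 + 1 = 4.5040
d = 10^4.5040 = 31920 pc

d ≈ 31900 pc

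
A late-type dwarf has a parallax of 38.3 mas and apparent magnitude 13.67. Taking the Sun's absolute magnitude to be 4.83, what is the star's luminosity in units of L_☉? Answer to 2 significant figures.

d = 1/p = 1000/38.3 mas = 26.11 pc
M = m − 5 log₁₀ d + 5 = 13.67 − 5·1.4168 + 5 = 11.586
M − M_☉ = 11.586 − 4.83 = 6.756
L/L_☉ = 10^(−0.4 × 6.756) = 1.984×10^-3

L/L_☉ ≈ 2.0×10^-3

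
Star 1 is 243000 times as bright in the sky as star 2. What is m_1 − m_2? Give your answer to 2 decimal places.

m_1 − m_2 ≈ -13.46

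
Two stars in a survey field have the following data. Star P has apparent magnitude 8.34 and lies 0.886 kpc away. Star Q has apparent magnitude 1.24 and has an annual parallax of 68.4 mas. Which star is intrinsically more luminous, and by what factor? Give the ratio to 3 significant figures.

Star P is more luminous, by a factor of 5.31.

Star P: d = 0.886 kpc = 886.0 pc
Star P: M = m − 5 log₁₀ d + 5 = 8.34 − 5·2.9474 + 5 = -1.397
Star Q: p = 68.4 mas = 0.0684″ → d = 1/p = 14.62 pc
Star Q: M = m − 5 log₁₀ d + 5 = 1.24 − 5·1.1649 + 5 = 0.415
ΔM = M_P − M_Q = -1.397 − (0.415) = -1.812; smaller M is more luminous → Star P.
L ratio = 10^(0.4 |ΔM|) = 10^0.725 = 5.309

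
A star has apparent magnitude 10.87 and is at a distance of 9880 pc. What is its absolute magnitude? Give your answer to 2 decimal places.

5 log₁₀(d/10 pc) = 5 log₁₀(9880) − 5 = 14.974
M = m − 5 log₁₀(d/10) = 10.87 − 14.974 = -4.104

M ≈ -4.10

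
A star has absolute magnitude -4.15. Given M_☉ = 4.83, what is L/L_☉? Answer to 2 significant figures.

L/L_☉ ≈ 3900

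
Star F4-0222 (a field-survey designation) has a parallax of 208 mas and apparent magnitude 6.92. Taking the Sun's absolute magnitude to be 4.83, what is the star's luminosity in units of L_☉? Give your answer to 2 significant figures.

L/L_☉ ≈ 0.034

d = 1/p = 1000/208 mas = 4.808 pc
M = m − 5 log₁₀ d + 5 = 6.92 − 5·0.6819 + 5 = 8.510
M − M_☉ = 8.510 − 4.83 = 3.680
L/L_☉ = 10^(−0.4 × 3.680) = 0.03372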